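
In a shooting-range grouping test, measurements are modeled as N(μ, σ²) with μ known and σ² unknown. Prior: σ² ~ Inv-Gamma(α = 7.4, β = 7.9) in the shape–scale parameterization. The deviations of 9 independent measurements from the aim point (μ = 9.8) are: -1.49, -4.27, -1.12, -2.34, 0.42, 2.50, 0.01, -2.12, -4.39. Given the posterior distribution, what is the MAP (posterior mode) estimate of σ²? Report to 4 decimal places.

With known mean μ and an Inverse-Gamma(α, β) prior on σ², the Normal likelihood is conjugate: posterior is Inv-Gamma(α + n/2, β + Σ(xᵢ−μ)²/2).
Σ(xᵢ−μ)² = (-1.49)² + (-4.27)² + (-1.12)² + (-2.34)² + (0.42)² + (2.50)² + (0.01)² + (-2.12)² + (-4.39)² = 57.3760.
Posterior: Inv-Gamma(7.4 + 9/2, 7.9 + 57.3760/2) = Inv-Gamma(11.90, 36.58800).
Mode = β/(α+1) = 36.58800/12.90 = 2.8363.

2.8363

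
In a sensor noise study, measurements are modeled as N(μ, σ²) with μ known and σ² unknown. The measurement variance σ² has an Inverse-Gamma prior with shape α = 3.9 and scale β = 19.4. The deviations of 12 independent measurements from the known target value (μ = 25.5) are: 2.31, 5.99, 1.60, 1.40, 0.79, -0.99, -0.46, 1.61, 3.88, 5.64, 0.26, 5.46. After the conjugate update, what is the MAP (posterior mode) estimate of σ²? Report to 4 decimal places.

With known mean μ and an Inverse-Gamma(α, β) prior on σ², the Normal likelihood is conjugate: posterior is Inv-Gamma(α + n/2, β + Σ(xᵢ−μ)²/2).
Σ(xᵢ−μ)² = (2.31)² + (5.99)² + (1.60)² + (1.40)² + (0.79)² + (-0.99)² + (-0.46)² + (1.61)² + (3.88)² + (5.64)² + (0.26)² + (5.46)² = 126.8873.
Posterior: Inv-Gamma(3.9 + 12/2, 19.4 + 126.8873/2) = Inv-Gamma(9.90, 82.84365).
Mode = β/(α+1) = 82.84365/10.90 = 7.6003.

7.6003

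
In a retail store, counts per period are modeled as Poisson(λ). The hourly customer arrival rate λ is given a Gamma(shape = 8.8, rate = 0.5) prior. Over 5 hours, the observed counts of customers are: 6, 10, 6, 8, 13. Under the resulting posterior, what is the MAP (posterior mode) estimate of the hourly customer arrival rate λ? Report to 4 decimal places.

9.2364

With a Gamma(shape α, rate β) prior, the Poisson likelihood is conjugate: the posterior is Gamma(α + ΣXᵢ, β + n).
Sum of counts S = 43 over n = 5 hours.
Posterior: Gamma(α+S, β+n) = Gamma(8.8+43, 0.5+5) = Gamma(51.8, 5.5).
Mode of Gamma(α,β) for α≥1 is (α−1)/β = 50.8/5.5 = 9.2364.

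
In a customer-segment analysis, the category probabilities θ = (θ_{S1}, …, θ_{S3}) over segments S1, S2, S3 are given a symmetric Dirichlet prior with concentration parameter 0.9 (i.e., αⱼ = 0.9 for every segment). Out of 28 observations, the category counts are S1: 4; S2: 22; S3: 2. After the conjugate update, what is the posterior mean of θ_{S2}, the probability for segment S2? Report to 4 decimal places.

0.7459

The Dirichlet prior is conjugate to the Multinomial likelihood: each posterior αⱼ = prior αⱼ + observed count nⱼ.
Posterior concentration: (4.9, 22.9, 2.9), total = 30.7.
E[θ_{S2}|data] = α_{S2}/Σα = 22.9/30.7 = 0.7459.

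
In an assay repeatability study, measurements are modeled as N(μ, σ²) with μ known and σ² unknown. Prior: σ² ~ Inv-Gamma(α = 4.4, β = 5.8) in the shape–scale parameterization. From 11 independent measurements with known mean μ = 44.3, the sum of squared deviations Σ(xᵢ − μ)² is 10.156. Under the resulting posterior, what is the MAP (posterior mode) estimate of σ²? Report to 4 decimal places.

With known mean μ and an Inverse-Gamma(α, β) prior on σ², the Normal likelihood is conjugate: posterior is Inv-Gamma(α + n/2, β + Σ(xᵢ−μ)²/2).
Posterior: Inv-Gamma(4.4 + 11/2, 5.8 + 10.156/2) = Inv-Gamma(9.90, 10.8780).
Mode = β/(α+1) = 10.8780/10.90 = 0.9980.

0.9980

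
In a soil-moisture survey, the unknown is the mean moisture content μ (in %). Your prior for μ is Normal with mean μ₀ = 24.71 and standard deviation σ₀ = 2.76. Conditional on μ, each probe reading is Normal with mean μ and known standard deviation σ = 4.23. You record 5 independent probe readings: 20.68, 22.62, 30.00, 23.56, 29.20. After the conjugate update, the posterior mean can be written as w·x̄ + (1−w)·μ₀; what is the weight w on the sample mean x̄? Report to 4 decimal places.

0.6804

For Normal data with known variance σ², a Normal(μ₀, σ₀²) prior on μ is conjugate. Posterior precision = 1/σ₀² + n/σ²; posterior mean is the precision-weighted average of μ₀ and x̄.
σ₀² = 2.76² = 7.6176, σ² = 4.23² = 17.8929. Prior precision 1/σ₀² = 1/7.6176; data precision n/σ² = 5/17.8929.
w = (n/σ²)/(1/σ₀² + n/σ²) = n·σ₀²/(σ² + n·σ₀²) = 5·7.6176/(17.8929 + 5·7.6176) = 38.088/55.9809 = 0.6804.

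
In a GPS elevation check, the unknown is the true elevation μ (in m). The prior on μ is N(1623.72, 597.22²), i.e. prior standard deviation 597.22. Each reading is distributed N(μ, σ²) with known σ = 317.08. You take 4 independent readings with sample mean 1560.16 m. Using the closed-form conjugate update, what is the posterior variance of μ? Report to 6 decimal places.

23480.259608

For Normal data with known variance σ², a Normal(μ₀, σ₀²) prior on μ is conjugate. Posterior precision = 1/σ₀² + n/σ²; posterior mean is the precision-weighted average of μ₀ and x̄.
σ₀² = 597.22² = 356671.7284, σ² = 317.08² = 100539.7264; σ² + n·σ₀² = 100539.7264 + 4·356671.7284 = 1527226.64.
Posterior precision = 1/σ₀² + n/σ² = 1/356671.7284 + 4/100539.7264 = (σ² + n·σ₀²)/(σ₀²σ²) = 1527226.64/(356671.7284·100539.7264); posterior variance σₙ² = σ₀²σ²/(σ² + n·σ₀²) = 356671.7284·100539.7264/1527226.64 = 23480.259608.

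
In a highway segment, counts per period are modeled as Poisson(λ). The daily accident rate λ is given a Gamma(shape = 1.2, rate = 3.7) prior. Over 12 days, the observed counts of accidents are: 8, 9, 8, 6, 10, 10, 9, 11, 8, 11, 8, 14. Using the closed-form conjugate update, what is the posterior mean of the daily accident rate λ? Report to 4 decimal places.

With a Gamma(shape α, rate β) prior, the Poisson likelihood is conjugate: the posterior is Gamma(α + ΣXᵢ, β + n).
Sum of counts S = 112 over n = 12 days.
Posterior: Gamma(α+S, β+n) = Gamma(1.2+112, 3.7+12) = Gamma(113.2, 15.7).
Posterior mean = α/β = 113.2/15.7 = 7.2102.

7.2102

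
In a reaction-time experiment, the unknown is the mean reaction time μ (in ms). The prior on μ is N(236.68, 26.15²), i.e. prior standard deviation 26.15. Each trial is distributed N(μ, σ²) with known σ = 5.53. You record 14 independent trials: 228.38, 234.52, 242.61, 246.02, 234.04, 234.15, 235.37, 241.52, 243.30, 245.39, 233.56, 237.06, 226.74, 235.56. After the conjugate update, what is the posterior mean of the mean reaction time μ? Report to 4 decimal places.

For Normal data with known variance σ², a Normal(μ₀, σ₀²) prior on μ is conjugate. Posterior precision = 1/σ₀² + n/σ²; posterior mean is the precision-weighted average of μ₀ and x̄.
Σxᵢ = 228.38 + 234.52 + 242.61 + 246.02 + 234.04 + 234.15 + 235.37 + 241.52 + 243.30 + 245.39 + 233.56 + 237.06 + 226.74 + 235.56 = 3318.22, so n·x̄ = 3318.22.
σ₀² = 26.15² = 683.8225, σ² = 5.53² = 30.5809; σ² + n·σ₀² = 30.5809 + 14·683.8225 = 9604.0959.
Posterior mean = (μ₀/σ₀² + n·x̄/σ²)/(1/σ₀² + n/σ²) = (σ²·μ₀ + σ₀²·n·x̄)/(σ² + n·σ₀²) = (30.5809·236.68 + 683.8225·3318.22)/9604.0959 = 2276311.383362/9604.0959 = 237.0146.

237.0146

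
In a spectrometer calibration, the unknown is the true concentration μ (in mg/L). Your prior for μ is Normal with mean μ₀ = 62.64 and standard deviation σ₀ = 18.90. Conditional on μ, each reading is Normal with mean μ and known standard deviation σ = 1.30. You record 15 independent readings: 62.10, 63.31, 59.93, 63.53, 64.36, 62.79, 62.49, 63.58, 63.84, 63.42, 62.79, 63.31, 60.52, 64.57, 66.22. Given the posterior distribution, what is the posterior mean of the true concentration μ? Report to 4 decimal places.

63.1172

For Normal data with known variance σ², a Normal(μ₀, σ₀²) prior on μ is conjugate. Posterior precision = 1/σ₀² + n/σ²; posterior mean is the precision-weighted average of μ₀ and x̄.
Σxᵢ = 62.10 + 63.31 + 59.93 + 63.53 + 64.36 + 62.79 + 62.49 + 63.58 + 63.84 + 63.42 + 62.79 + 63.31 + 60.52 + 64.57 + 66.22 = 946.76, so n·x̄ = 946.76.
σ₀² = 18.90² = 357.21, σ² = 1.30² = 1.69; σ² + n·σ₀² = 1.69 + 15·357.21 = 5359.84.
Posterior mean = (μ₀/σ₀² + n·x̄/σ²)/(1/σ₀² + n/σ²) = (σ²·μ₀ + σ₀²·n·x̄)/(σ² + n·σ₀²) = (1.69·62.64 + 357.21·946.76)/5359.84 = 338298.0012/5359.84 = 63.1172.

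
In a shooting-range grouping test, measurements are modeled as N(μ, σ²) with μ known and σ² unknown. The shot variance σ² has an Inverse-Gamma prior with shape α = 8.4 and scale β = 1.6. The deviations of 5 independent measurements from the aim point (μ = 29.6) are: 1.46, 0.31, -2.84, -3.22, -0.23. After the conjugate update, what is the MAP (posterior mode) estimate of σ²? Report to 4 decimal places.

With known mean μ and an Inverse-Gamma(α, β) prior on σ², the Normal likelihood is conjugate: posterior is Inv-Gamma(α + n/2, β + Σ(xᵢ−μ)²/2).
Σ(xᵢ−μ)² = (1.46)² + (0.31)² + (-2.84)² + (-3.22)² + (-0.23)² = 20.7146.
Posterior: Inv-Gamma(8.4 + 5/2, 1.6 + 20.7146/2) = Inv-Gamma(10.90, 11.95730).
Mode = β/(α+1) = 11.95730/11.90 = 1.0048.

1.0048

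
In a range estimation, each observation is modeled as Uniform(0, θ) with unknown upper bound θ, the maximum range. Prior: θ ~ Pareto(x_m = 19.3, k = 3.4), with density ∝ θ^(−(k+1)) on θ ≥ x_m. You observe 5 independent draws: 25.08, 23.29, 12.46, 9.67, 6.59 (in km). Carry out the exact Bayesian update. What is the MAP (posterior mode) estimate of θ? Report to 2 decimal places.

25.08

A Pareto(scale x_m, shape k) prior on the upper bound θ of Uniform(0, θ) is conjugate: posterior is Pareto(max(x_m, max xᵢ), k + n).
Sample maximum = 25.08; prior scale x_m = 19.3 → posterior scale = max = 25.08.
Posterior shape = 3.4 + 5 = 8.4.
The Pareto density is decreasing on [x_m, ∞), so the mode is x_m = 25.08.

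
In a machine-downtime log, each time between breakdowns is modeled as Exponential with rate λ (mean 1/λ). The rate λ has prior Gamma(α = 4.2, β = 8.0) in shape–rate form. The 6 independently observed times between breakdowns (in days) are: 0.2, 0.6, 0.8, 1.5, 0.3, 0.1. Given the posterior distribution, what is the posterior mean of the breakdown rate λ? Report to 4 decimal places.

0.8870

With a Gamma(shape α, rate β) prior on the exponential rate λ, the posterior after n observations with total T = Σxᵢ is Gamma(α+n, β+T).
Sum of observations T = 3.5 days; n = 6.
Posterior: Gamma(4.2+6, 8.0+3.5) = Gamma(10.2, 11.5).
Posterior mean of λ = α/β = 10.2/11.5 = 0.8870.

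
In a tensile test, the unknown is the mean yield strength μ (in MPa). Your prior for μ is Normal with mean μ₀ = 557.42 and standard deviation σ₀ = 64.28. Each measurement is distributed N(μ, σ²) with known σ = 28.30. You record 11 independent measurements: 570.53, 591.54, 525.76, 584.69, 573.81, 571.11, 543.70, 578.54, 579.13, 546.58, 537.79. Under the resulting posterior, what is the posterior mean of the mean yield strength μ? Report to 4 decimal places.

For Normal data with known variance σ², a Normal(μ₀, σ₀²) prior on μ is conjugate. Posterior precision = 1/σ₀² + n/σ²; posterior mean is the precision-weighted average of μ₀ and x̄.
Σxᵢ = 570.53 + 591.54 + 525.76 + 584.69 + 573.81 + 571.11 + 543.70 + 578.54 + 579.13 + 546.58 + 537.79 = 6203.18, so n·x̄ = 6203.18.
σ₀² = 64.28² = 4131.9184, σ² = 28.30² = 800.89; σ² + n·σ₀² = 800.89 + 11·4131.9184 = 46251.9924.
Posterior mean = (μ₀/σ₀² + n·x̄/σ²)/(1/σ₀² + n/σ²) = (σ²·μ₀ + σ₀²·n·x̄)/(σ² + n·σ₀²) = (800.89·557.42 + 4131.9184·6203.18)/46251.9924 = 26077465.684312/46251.9924 = 563.8128.

563.8128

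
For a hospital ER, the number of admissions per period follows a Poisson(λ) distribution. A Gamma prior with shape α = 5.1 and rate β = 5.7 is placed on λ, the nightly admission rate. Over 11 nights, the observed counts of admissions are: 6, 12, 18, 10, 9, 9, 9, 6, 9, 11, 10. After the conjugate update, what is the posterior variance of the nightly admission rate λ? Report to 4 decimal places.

With a Gamma(shape α, rate β) prior, the Poisson likelihood is conjugate: the posterior is Gamma(α + ΣXᵢ, β + n).
Sum of counts S = 109 over n = 11 nights.
Posterior: Gamma(α+S, β+n) = Gamma(5.1+109, 5.7+11) = Gamma(114.1, 16.7).
Var = α/β² = 114.1/16.7² = 0.4091.

0.4091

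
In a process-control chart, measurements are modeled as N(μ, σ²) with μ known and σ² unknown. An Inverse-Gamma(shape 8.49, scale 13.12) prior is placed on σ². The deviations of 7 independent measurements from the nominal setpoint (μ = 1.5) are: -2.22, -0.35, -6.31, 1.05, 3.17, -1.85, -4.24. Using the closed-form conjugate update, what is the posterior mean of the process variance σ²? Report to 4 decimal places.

4.7160

With known mean μ and an Inverse-Gamma(α, β) prior on σ², the Normal likelihood is conjugate: posterior is Inv-Gamma(α + n/2, β + Σ(xᵢ−μ)²/2).
Σ(xᵢ−μ)² = (-2.22)² + (-0.35)² + (-6.31)² + (1.05)² + (3.17)² + (-1.85)² + (-4.24)² = 77.4185.
Posterior: Inv-Gamma(8.49 + 7/2, 13.12 + 77.4185/2) = Inv-Gamma(11.99, 51.82925).
E[σ²|data] = β/(α−1) = 51.82925/10.99 = 4.7160.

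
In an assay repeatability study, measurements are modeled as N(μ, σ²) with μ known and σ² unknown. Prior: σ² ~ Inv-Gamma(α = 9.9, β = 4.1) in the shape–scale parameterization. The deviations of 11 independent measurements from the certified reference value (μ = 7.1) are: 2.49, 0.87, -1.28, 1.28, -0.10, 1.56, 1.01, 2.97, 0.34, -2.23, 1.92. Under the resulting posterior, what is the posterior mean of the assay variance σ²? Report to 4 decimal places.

1.3713

With known mean μ and an Inverse-Gamma(α, β) prior on σ², the Normal likelihood is conjugate: posterior is Inv-Gamma(α + n/2, β + Σ(xᵢ−μ)²/2).
Σ(xᵢ−μ)² = (2.49)² + (0.87)² + (-1.28)² + (1.28)² + (-0.10)² + (1.56)² + (1.01)² + (2.97)² + (0.34)² + (-2.23)² + (1.92)² = 31.2933.
Posterior: Inv-Gamma(9.9 + 11/2, 4.1 + 31.2933/2) = Inv-Gamma(15.40, 19.74665).
E[σ²|data] = β/(α−1) = 19.74665/14.40 = 1.3713.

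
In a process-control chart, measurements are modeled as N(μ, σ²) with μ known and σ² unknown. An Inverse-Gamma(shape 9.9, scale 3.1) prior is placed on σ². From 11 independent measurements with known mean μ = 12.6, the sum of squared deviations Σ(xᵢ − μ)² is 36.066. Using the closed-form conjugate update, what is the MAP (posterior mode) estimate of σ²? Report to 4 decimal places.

1.2886

With known mean μ and an Inverse-Gamma(α, β) prior on σ², the Normal likelihood is conjugate: posterior is Inv-Gamma(α + n/2, β + Σ(xᵢ−μ)²/2).
Posterior: Inv-Gamma(9.9 + 11/2, 3.1 + 36.066/2) = Inv-Gamma(15.40, 21.1330).
Mode = β/(α+1) = 21.1330/16.40 = 1.2886.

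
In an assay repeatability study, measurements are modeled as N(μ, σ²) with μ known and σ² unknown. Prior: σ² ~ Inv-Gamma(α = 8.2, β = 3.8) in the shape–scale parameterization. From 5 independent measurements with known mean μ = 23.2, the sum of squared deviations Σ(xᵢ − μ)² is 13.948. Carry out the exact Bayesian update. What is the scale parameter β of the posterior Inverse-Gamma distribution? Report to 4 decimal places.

With known mean μ and an Inverse-Gamma(α, β) prior on σ², the Normal likelihood is conjugate: posterior is Inv-Gamma(α + n/2, β + Σ(xᵢ−μ)²/2).
Posterior: Inv-Gamma(8.2 + 5/2, 3.8 + 13.948/2) = Inv-Gamma(10.70, 10.7740).
Posterior β = 10.7740.

10.7740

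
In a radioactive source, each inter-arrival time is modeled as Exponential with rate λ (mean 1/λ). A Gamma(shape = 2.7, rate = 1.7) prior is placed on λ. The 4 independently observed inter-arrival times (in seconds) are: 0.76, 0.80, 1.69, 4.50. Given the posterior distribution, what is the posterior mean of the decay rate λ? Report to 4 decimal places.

0.7090

With a Gamma(shape α, rate β) prior on the exponential rate λ, the posterior after n observations with total T = Σxᵢ is Gamma(α+n, β+T).
Sum of observations T = 7.75 seconds; n = 4.
Posterior: Gamma(2.7+4, 1.7+7.75) = Gamma(6.7, 9.45).
Posterior mean of λ = α/β = 6.7/9.45 = 0.7090.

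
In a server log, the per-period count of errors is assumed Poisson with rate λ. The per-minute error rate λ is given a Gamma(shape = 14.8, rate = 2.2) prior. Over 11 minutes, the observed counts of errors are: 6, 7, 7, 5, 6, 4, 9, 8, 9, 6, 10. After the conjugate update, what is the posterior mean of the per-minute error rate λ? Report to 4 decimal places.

With a Gamma(shape α, rate β) prior, the Poisson likelihood is conjugate: the posterior is Gamma(α + ΣXᵢ, β + n).
Sum of counts S = 77 over n = 11 minutes.
Posterior: Gamma(α+S, β+n) = Gamma(14.8+77, 2.2+11) = Gamma(91.8, 13.2).
Posterior mean = α/β = 91.8/13.2 = 6.9545.

6.9545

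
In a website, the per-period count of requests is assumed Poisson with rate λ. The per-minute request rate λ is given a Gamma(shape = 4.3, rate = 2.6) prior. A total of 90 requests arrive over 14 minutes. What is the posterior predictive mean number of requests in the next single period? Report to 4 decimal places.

With a Gamma(shape α, rate β) prior, the Poisson likelihood is conjugate: the posterior is Gamma(α + ΣXᵢ, β + n).
Posterior: Gamma(α+S, β+n) = Gamma(4.3+90, 2.6+14) = Gamma(94.3, 16.6).
The predictive distribution for one future period is NegBinom with mean α/β = 5.6807.

5.6807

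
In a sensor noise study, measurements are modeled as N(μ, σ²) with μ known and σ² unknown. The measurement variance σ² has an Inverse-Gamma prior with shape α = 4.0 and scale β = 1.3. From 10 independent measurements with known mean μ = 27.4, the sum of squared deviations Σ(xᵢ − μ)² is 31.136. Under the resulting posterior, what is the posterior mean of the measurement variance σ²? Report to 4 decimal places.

With known mean μ and an Inverse-Gamma(α, β) prior on σ², the Normal likelihood is conjugate: posterior is Inv-Gamma(α + n/2, β + Σ(xᵢ−μ)²/2).
Posterior: Inv-Gamma(4.0 + 10/2, 1.3 + 31.136/2) = Inv-Gamma(9.00, 16.8680).
E[σ²|data] = β/(α−1) = 16.8680/8.00 = 2.1085.

2.1085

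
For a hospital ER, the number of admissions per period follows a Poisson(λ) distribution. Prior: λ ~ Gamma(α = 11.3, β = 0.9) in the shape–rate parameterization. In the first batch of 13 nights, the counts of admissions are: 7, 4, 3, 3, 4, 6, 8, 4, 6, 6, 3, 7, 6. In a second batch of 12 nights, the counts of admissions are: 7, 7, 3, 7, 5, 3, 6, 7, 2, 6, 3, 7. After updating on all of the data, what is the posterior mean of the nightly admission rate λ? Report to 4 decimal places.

With a Gamma(shape α, rate β) prior, the Poisson likelihood is conjugate: the posterior is Gamma(α + ΣXᵢ, β + n).
Batch 1: sum of counts S = 67 over n = 13 nights.
After batch 1: Gamma(α+S, β+n) = Gamma(11.3+67, 0.9+13) = Gamma(78.3, 13.9).
Batch 2: sum of counts S = 63 over n = 12 nights.
After batch 2: Gamma(α+S, β+n) = Gamma(78.3+63, 13.9+12) = Gamma(141.3, 25.9).
Posterior mean = α/β = 141.3/25.9 = 5.4556.

5.4556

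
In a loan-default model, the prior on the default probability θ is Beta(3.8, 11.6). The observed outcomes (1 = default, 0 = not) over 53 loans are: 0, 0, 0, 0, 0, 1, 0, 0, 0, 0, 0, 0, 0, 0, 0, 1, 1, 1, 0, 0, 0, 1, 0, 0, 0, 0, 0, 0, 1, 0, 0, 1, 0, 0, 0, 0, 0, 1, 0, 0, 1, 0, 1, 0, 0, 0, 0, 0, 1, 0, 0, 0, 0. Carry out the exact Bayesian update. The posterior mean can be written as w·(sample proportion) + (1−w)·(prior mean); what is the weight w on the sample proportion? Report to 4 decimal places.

0.7749

The Beta prior is conjugate to a Binomial/Bernoulli likelihood; the update adds successes to α and failures to β.
Posterior mean = (α₀+k)/(α₀+β₀+n) = [n/(α₀+β₀+n)]·(k/n) + [(α₀+β₀)/(α₀+β₀+n)]·α₀/(α₀+β₀), so only n and the prior enter the weight.
The weight on the data is w = n/(α₀+β₀+n) = 53/(3.8+11.6+53) = 53/68.4 = 0.7749.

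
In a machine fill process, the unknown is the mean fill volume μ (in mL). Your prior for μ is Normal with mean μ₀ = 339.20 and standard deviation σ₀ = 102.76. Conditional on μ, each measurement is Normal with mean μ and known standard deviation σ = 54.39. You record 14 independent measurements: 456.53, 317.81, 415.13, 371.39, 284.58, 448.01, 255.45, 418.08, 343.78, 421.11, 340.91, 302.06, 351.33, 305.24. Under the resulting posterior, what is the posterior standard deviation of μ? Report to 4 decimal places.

14.3930

For Normal data with known variance σ², a Normal(μ₀, σ₀²) prior on μ is conjugate. Posterior precision = 1/σ₀² + n/σ²; posterior mean is the precision-weighted average of μ₀ and x̄.
σ₀² = 102.76² = 10559.6176, σ² = 54.39² = 2958.2721; σ² + n·σ₀² = 2958.2721 + 14·10559.6176 = 150792.9185.
Posterior precision = 1/σ₀² + n/σ² = 1/10559.6176 + 14/2958.2721 = (σ² + n·σ₀²)/(σ₀²σ²) = 150792.9185/(10559.6176·2958.2721); posterior variance σₙ² = σ₀²σ²/(σ² + n·σ₀²) = 10559.6176·2958.2721/150792.9185 = 207.159742.
Posterior SD = √σₙ² = √(10559.6176·2958.2721/150792.9185) = 14.3930.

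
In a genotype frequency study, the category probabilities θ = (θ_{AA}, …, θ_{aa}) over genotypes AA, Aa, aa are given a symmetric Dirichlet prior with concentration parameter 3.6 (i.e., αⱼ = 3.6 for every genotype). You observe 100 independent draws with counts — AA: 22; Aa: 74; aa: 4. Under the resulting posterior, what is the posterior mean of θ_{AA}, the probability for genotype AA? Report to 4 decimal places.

The Dirichlet prior is conjugate to the Multinomial likelihood: each posterior αⱼ = prior αⱼ + observed count nⱼ.
Posterior concentration: (25.6, 77.6, 7.6), total = 110.8.
E[θ_{AA}|data] = α_{AA}/Σα = 25.6/110.8 = 0.2310.

0.2310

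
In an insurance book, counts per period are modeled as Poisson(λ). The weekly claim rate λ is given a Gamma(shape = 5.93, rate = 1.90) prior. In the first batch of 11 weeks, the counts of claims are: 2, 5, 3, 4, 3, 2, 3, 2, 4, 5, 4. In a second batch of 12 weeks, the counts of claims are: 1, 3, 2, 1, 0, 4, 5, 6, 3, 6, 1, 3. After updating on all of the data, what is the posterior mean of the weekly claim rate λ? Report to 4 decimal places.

With a Gamma(shape α, rate β) prior, the Poisson likelihood is conjugate: the posterior is Gamma(α + ΣXᵢ, β + n).
Batch 1: sum of counts S = 37 over n = 11 weeks.
After batch 1: Gamma(α+S, β+n) = Gamma(5.93+37, 1.90+11) = Gamma(42.93, 12.90).
Batch 2: sum of counts S = 35 over n = 12 weeks.
After batch 2: Gamma(α+S, β+n) = Gamma(42.93+35, 12.90+12) = Gamma(77.93, 24.90).
Posterior mean = α/β = 77.93/24.90 = 3.1297.

3.1297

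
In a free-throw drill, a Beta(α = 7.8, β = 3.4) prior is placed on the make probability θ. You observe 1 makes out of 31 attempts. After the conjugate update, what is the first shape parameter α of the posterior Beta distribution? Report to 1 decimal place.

8.8

The Beta prior is conjugate to a Binomial/Bernoulli likelihood; the update adds successes to α and failures to β.
Posterior: Beta(α+k, β+n−k) = Beta(7.8+1, 3.4+30) = Beta(8.8, 33.4).
Posterior α = 8.8.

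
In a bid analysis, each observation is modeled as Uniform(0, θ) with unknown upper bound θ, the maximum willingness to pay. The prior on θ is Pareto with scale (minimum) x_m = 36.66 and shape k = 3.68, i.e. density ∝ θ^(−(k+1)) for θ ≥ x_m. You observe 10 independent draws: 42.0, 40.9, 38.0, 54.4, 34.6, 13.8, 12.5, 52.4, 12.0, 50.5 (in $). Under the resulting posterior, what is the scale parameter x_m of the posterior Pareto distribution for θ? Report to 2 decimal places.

54.40

A Pareto(scale x_m, shape k) prior on the upper bound θ of Uniform(0, θ) is conjugate: posterior is Pareto(max(x_m, max xᵢ), k + n).
Sample maximum = 54.4; prior scale x_m = 36.66 → posterior scale = max = 54.40.
Posterior shape = 3.68 + 10 = 13.68.
Posterior scale x_m = 54.40.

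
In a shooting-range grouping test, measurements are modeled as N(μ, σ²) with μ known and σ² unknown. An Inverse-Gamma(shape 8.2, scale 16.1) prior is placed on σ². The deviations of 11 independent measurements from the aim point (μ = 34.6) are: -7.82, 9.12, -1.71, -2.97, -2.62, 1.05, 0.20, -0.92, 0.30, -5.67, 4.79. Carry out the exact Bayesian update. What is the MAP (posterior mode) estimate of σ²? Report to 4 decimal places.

With known mean μ and an Inverse-Gamma(α, β) prior on σ², the Normal likelihood is conjugate: posterior is Inv-Gamma(α + n/2, β + Σ(xᵢ−μ)²/2).
Σ(xᵢ−μ)² = (-7.82)² + (9.12)² + (-1.71)² + (-2.97)² + (-2.62)² + (1.05)² + (0.20)² + (-0.92)² + (0.30)² + (-5.67)² + (4.79)² = 220.1081.
Posterior: Inv-Gamma(8.2 + 11/2, 16.1 + 220.1081/2) = Inv-Gamma(13.70, 126.15405).
Mode = β/(α+1) = 126.15405/14.70 = 8.5819.

8.5819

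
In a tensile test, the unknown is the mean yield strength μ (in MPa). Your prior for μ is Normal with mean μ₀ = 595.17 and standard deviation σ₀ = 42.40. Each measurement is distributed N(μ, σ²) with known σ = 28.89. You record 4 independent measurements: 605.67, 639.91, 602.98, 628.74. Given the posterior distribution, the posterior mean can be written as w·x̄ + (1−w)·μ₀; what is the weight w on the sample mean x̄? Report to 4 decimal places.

0.8960

For Normal data with known variance σ², a Normal(μ₀, σ₀²) prior on μ is conjugate. Posterior precision = 1/σ₀² + n/σ²; posterior mean is the precision-weighted average of μ₀ and x̄.
σ₀² = 42.40² = 1797.76, σ² = 28.89² = 834.6321. Prior precision 1/σ₀² = 1/1797.76; data precision n/σ² = 4/834.6321.
w = (n/σ²)/(1/σ₀² + n/σ²) = n·σ₀²/(σ² + n·σ₀²) = 4·1797.76/(834.6321 + 4·1797.76) = 7191.04/8025.6721 = 0.8960.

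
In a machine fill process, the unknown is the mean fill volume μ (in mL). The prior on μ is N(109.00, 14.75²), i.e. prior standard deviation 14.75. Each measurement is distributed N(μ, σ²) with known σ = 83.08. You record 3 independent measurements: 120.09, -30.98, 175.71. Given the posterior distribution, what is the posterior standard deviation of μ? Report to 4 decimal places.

For Normal data with known variance σ², a Normal(μ₀, σ₀²) prior on μ is conjugate. Posterior precision = 1/σ₀² + n/σ²; posterior mean is the precision-weighted average of μ₀ and x̄.
σ₀² = 14.75² = 217.5625, σ² = 83.08² = 6902.2864; σ² + n·σ₀² = 6902.2864 + 3·217.5625 = 7554.9739.
Posterior precision = 1/σ₀² + n/σ² = 1/217.5625 + 3/6902.2864 = (σ² + n·σ₀²)/(σ₀²σ²) = 7554.9739/(217.5625·6902.2864); posterior variance σₙ² = σ₀²σ²/(σ² + n·σ₀²) = 217.5625·6902.2864/7554.9739 = 198.766892.
Posterior SD = √σₙ² = √(217.5625·6902.2864/7554.9739) = 14.0985.

14.0985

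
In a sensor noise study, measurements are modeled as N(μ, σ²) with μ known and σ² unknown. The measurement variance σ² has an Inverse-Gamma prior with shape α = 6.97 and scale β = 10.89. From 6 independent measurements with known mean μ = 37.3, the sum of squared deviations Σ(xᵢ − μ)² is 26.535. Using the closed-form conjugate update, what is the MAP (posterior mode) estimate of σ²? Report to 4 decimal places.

With known mean μ and an Inverse-Gamma(α, β) prior on σ², the Normal likelihood is conjugate: posterior is Inv-Gamma(α + n/2, β + Σ(xᵢ−μ)²/2).
Posterior: Inv-Gamma(6.97 + 6/2, 10.89 + 26.535/2) = Inv-Gamma(9.97, 24.1575).
Mode = β/(α+1) = 24.1575/10.97 = 2.2021.

2.2021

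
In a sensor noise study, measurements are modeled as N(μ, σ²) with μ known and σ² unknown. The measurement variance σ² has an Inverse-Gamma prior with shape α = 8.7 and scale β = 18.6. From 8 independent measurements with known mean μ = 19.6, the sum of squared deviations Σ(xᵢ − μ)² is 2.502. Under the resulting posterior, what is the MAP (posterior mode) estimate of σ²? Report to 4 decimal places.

1.4490

With known mean μ and an Inverse-Gamma(α, β) prior on σ², the Normal likelihood is conjugate: posterior is Inv-Gamma(α + n/2, β + Σ(xᵢ−μ)²/2).
Posterior: Inv-Gamma(8.7 + 8/2, 18.6 + 2.502/2) = Inv-Gamma(12.70, 19.8510).
Mode = β/(α+1) = 19.8510/13.70 = 1.4490.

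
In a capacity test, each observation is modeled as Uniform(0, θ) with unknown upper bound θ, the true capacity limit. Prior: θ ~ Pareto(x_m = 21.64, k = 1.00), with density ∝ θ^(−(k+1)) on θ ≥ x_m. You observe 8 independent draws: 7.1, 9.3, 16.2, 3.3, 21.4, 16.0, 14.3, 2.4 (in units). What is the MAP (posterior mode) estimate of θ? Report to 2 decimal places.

A Pareto(scale x_m, shape k) prior on the upper bound θ of Uniform(0, θ) is conjugate: posterior is Pareto(max(x_m, max xᵢ), k + n).
Sample maximum = 21.4; prior scale x_m = 21.64 → posterior scale = max = 21.64.
Posterior shape = 1.00 + 8 = 9.00.
The Pareto density is decreasing on [x_m, ∞), so the mode is x_m = 21.64.

21.64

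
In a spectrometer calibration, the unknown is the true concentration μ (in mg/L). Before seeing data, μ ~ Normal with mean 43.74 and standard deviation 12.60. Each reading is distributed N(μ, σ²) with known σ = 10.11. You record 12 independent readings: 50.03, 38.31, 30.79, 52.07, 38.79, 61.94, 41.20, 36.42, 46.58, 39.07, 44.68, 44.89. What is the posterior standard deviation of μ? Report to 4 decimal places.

For Normal data with known variance σ², a Normal(μ₀, σ₀²) prior on μ is conjugate. Posterior precision = 1/σ₀² + n/σ²; posterior mean is the precision-weighted average of μ₀ and x̄.
σ₀² = 12.60² = 158.76, σ² = 10.11² = 102.2121; σ² + n·σ₀² = 102.2121 + 12·158.76 = 2007.3321.
Posterior precision = 1/σ₀² + n/σ² = 1/158.76 + 12/102.2121 = (σ² + n·σ₀²)/(σ₀²σ²) = 2007.3321/(158.76·102.2121); posterior variance σₙ² = σ₀²σ²/(σ² + n·σ₀²) = 158.76·102.2121/2007.3321 = 8.083960.
Posterior SD = √σₙ² = √(158.76·102.2121/2007.3321) = 2.8432.

2.8432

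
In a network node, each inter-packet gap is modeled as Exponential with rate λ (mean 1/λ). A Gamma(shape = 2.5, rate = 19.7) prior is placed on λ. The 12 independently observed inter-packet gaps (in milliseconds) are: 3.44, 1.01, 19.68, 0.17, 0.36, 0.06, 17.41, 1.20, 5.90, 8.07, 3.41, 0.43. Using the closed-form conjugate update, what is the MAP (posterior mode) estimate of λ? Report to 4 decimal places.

With a Gamma(shape α, rate β) prior on the exponential rate λ, the posterior after n observations with total T = Σxᵢ is Gamma(α+n, β+T).
Sum of observations T = 61.14 milliseconds; n = 12.
Posterior: Gamma(2.5+12, 19.7+61.14) = Gamma(14.5, 80.84).
Mode = (α−1)/β = 0.1670.

0.1670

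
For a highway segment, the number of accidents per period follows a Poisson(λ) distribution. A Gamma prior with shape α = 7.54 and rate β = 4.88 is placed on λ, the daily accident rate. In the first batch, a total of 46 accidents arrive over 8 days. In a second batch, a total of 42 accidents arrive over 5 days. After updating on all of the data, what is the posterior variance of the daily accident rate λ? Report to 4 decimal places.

0.2988

With a Gamma(shape α, rate β) prior, the Poisson likelihood is conjugate: the posterior is Gamma(α + ΣXᵢ, β + n).
After batch 1: Gamma(α+S, β+n) = Gamma(7.54+46, 4.88+8) = Gamma(53.54, 12.88).
After batch 2: Gamma(α+S, β+n) = Gamma(53.54+42, 12.88+5) = Gamma(95.54, 17.88).
Var = α/β² = 95.54/17.88² = 0.2988.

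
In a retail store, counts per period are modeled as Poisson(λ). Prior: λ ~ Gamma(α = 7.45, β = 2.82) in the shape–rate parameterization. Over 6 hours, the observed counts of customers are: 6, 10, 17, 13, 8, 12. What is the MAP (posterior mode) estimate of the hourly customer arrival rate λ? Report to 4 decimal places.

8.2143

With a Gamma(shape α, rate β) prior, the Poisson likelihood is conjugate: the posterior is Gamma(α + ΣXᵢ, β + n).
Sum of counts S = 66 over n = 6 hours.
Posterior: Gamma(α+S, β+n) = Gamma(7.45+66, 2.82+6) = Gamma(73.45, 8.82).
Mode of Gamma(α,β) for α≥1 is (α−1)/β = 72.45/8.82 = 8.2143.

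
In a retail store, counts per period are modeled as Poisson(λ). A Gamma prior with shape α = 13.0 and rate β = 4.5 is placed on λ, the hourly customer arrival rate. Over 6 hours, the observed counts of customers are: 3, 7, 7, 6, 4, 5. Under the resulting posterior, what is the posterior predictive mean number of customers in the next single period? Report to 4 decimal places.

4.2857

With a Gamma(shape α, rate β) prior, the Poisson likelihood is conjugate: the posterior is Gamma(α + ΣXᵢ, β + n).
Sum of counts S = 32 over n = 6 hours.
Posterior: Gamma(α+S, β+n) = Gamma(13.0+32, 4.5+6) = Gamma(45.0, 10.5).
The predictive distribution for one future period is NegBinom with mean α/β = 4.2857.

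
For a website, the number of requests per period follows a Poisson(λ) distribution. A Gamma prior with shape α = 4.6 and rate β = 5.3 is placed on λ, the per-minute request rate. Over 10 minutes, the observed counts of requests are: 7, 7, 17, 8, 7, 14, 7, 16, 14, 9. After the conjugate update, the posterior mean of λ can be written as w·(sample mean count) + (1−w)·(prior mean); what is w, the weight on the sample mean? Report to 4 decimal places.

With a Gamma(shape α, rate β) prior, the Poisson likelihood is conjugate: the posterior is Gamma(α + ΣXᵢ, β + n).
Posterior mean = (α₀+S)/(β₀+n) = [n/(β₀+n)]·(S/n) + [β₀/(β₀+n)]·(α₀/β₀), so only n and β₀ enter the weight.
Weight on data w = n/(β₀+n) = 10/(5.3+10) = 10/15.3 = 0.6536.

0.6536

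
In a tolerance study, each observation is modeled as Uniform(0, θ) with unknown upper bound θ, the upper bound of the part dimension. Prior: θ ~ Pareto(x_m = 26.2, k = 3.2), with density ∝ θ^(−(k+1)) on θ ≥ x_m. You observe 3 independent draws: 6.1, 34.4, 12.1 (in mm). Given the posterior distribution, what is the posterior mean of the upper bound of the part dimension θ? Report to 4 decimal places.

41.0154

A Pareto(scale x_m, shape k) prior on the upper bound θ of Uniform(0, θ) is conjugate: posterior is Pareto(max(x_m, max xᵢ), k + n).
Sample maximum = 34.4; prior scale x_m = 26.2 → posterior scale = max = 34.4.
Posterior shape = 3.2 + 3 = 6.2.
E[θ|data] = k·x_m/(k−1) = 6.2·34.4/5.2 = 41.0154.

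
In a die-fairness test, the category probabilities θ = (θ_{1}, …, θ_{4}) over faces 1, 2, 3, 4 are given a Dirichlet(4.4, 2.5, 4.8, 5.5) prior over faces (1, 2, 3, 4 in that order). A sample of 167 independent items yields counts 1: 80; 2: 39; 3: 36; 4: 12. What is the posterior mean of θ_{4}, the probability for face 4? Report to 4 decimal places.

0.0950

The Dirichlet prior is conjugate to the Multinomial likelihood: each posterior αⱼ = prior αⱼ + observed count nⱼ.
Posterior concentration: (84.4, 41.5, 40.8, 17.5), total = 184.2.
E[θ_{4}|data] = α_{4}/Σα = 17.5/184.2 = 0.0950.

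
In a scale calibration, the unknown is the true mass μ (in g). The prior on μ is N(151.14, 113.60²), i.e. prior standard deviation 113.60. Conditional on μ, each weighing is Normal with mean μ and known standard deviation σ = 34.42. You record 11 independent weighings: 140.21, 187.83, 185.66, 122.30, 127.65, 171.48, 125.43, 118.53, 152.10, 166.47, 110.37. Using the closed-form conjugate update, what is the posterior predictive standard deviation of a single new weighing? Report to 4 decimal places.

35.9381

For Normal data with known variance σ², a Normal(μ₀, σ₀²) prior on μ is conjugate. Posterior precision = 1/σ₀² + n/σ²; posterior mean is the precision-weighted average of μ₀ and x̄.
σ₀² = 113.60² = 12904.96, σ² = 34.42² = 1184.7364; σ² + n·σ₀² = 1184.7364 + 11·12904.96 = 143139.2964.
Posterior precision = 1/σ₀² + n/σ² = 1/12904.96 + 11/1184.7364 = (σ² + n·σ₀²)/(σ₀²σ²) = 143139.2964/(12904.96·1184.7364); posterior variance σₙ² = σ₀²σ²/(σ² + n·σ₀²) = 12904.96·1184.7364/143139.2964 = 106.811870.
Predictive variance for one new observation = σₙ² + σ² = 12904.96·1184.7364/143139.2964 + 1184.7364 = σ²·(σ₀² + 143139.2964)/143139.2964 = 1184.7364·156044.2564/143139.2964 = 1291.548270; SD = √(1184.7364·156044.2564/143139.2964) = 35.9381.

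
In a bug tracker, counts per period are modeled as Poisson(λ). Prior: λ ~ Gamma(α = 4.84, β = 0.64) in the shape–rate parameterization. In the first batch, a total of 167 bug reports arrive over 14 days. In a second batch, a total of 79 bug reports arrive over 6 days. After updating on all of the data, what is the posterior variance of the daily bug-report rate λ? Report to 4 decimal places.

With a Gamma(shape α, rate β) prior, the Poisson likelihood is conjugate: the posterior is Gamma(α + ΣXᵢ, β + n).
After batch 1: Gamma(α+S, β+n) = Gamma(4.84+167, 0.64+14) = Gamma(171.84, 14.64).
After batch 2: Gamma(α+S, β+n) = Gamma(171.84+79, 14.64+6) = Gamma(250.84, 20.64).
Var = α/β² = 250.84/20.64² = 0.5888.

0.5888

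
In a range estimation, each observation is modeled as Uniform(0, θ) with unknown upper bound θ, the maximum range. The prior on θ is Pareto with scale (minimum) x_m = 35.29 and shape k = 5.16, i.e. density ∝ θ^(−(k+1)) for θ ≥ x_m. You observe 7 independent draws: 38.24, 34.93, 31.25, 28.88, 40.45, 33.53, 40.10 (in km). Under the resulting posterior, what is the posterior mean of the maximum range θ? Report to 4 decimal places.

A Pareto(scale x_m, shape k) prior on the upper bound θ of Uniform(0, θ) is conjugate: posterior is Pareto(max(x_m, max xᵢ), k + n).
Sample maximum = 40.45; prior scale x_m = 35.29 → posterior scale = max = 40.45.
Posterior shape = 5.16 + 7 = 12.16.
E[θ|data] = k·x_m/(k−1) = 12.16·40.45/11.16 = 44.0746.

44.0746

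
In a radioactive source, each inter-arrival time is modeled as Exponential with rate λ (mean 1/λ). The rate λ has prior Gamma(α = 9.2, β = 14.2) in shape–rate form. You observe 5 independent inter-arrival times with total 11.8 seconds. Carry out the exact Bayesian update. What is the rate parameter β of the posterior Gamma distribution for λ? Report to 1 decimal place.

With a Gamma(shape α, rate β) prior on the exponential rate λ, the posterior after n observations with total T = Σxᵢ is Gamma(α+n, β+T).
Posterior: Gamma(9.2+5, 14.2+11.8) = Gamma(14.2, 26.0).
Posterior β = 26.0.

26.0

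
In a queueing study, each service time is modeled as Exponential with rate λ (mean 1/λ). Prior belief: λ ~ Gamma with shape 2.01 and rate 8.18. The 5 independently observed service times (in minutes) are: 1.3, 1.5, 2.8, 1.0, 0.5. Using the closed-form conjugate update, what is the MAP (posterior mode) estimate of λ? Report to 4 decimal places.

0.3933

With a Gamma(shape α, rate β) prior on the exponential rate λ, the posterior after n observations with total T = Σxᵢ is Gamma(α+n, β+T).
Sum of observations T = 7.1 minutes; n = 5.
Posterior: Gamma(2.01+5, 8.18+7.1) = Gamma(7.01, 15.28).
Mode = (α−1)/β = 0.3933.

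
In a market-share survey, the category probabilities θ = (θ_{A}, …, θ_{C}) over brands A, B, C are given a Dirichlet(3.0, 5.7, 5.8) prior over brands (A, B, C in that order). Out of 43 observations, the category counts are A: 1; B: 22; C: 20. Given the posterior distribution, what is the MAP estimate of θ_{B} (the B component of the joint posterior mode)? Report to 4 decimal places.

0.4899

The Dirichlet prior is conjugate to the Multinomial likelihood: each posterior αⱼ = prior αⱼ + observed count nⱼ.
Posterior concentration: (4.0, 27.7, 25.8), total = 57.5.
Joint mode component: (α_{B}−1)/(Σα−K) = 26.7/54.5 = 0.4899.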